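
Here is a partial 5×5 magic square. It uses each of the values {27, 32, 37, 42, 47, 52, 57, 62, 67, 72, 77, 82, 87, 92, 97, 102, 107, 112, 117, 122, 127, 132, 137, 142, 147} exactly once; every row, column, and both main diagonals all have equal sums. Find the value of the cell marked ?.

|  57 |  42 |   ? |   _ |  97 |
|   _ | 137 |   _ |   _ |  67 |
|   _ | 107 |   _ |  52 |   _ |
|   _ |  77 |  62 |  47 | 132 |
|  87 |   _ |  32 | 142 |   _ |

The 25 entries sum to 2175, so each line sums to 2175/5 = 435.
Row 4 must total 435; the given cells sum to 318, so (4,1) = 117.
From column 2, 435 − (42 + 137 + 107 + 77) gives (5,2) = 72.
The remaining cell in row 5 is (5,5) = 435 − 333 = 102.
From column 5, 435 − (97 + 67 + 132 + 102) gives (3,5) = 37.
Main diagonal needs 435; the known cells sum to 343, so (3,3) = 92.
Anti-diagonal: 97 + 92 + 77 + 87 + ? = 435, so (2,4) = 82.
From row 3, 435 − (107 + 92 + 52 + 37) gives (3,1) = 147.
Column 1 must total 435; the given cells sum to 408, so (2,1) = 27.
The remaining cell in column 4 is (1,4) = 435 − 323 = 112.
Row 1: 57 + 42 + 112 + 97 + ? = 435, so (1,3) = 127.

127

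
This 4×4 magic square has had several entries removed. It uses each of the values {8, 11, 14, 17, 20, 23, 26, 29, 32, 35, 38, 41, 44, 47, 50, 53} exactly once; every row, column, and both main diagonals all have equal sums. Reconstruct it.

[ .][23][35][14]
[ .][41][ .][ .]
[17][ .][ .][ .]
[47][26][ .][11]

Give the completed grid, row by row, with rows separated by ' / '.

50 23 35 14 / 8 41 29 44 / 17 32 20 53 / 47 26 38 11

The 16 entries sum to 488, so each line sums to 488/4 = 122.
The remaining cell in row 1 is (1,1) = 122 − 72 = 50.
Row 4 needs 122; the known cells sum to 84, so (4,3) = 38.
Column 1 must total 122; the given cells sum to 114, so (2,1) = 8.
Using column 2: 23 + 41 + 26 + ? → (3,2) = 122 − 90 = 32.
Main diagonal: 50 + 41 + 11 + ? = 122, so (3,3) = 20.
Anti-diagonal needs 122; the known cells sum to 93, so (2,3) = 29.
From row 2, 122 − (8 + 41 + 29) gives (2,4) = 44.
From row 3, 122 − (17 + 32 + 20) gives (3,4) = 53.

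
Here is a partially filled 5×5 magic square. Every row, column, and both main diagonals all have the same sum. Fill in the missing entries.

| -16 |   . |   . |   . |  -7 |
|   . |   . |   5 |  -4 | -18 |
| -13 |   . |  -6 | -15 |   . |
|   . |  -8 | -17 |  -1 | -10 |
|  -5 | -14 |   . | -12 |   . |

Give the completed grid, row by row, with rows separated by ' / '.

Anti-diagonal is already complete: -7 + -4 + -6 + -8 + -5 = -30, so that is the magic constant.
The remaining cell in row 4 is (4,1) = -30 − (-36) = 6.
The remaining cell in column 1 is (2,1) = -30 − (-28) = -2.
Using column 4: -4 + (-15) + (-1) + (-12) + ? → (1,4) = -30 − (-32) = 2.
Using row 2: -2 + 5 + (-4) + (-18) + ? → (2,2) = -30 − (-19) = -11.
The remaining cell in main diagonal is (5,5) = -30 − (-34) = 4.
Row 5 must total -30; the given cells sum to -27, so (5,3) = -3.
Column 3: 5 + (-6) + (-17) + (-3) + ? = -30, so (1,3) = -9.
Column 5: -7 + (-18) + (-10) + 4 + ? = -30, so (3,5) = 1.
Row 1: -16 + (-9) + 2 + (-7) + ? = -30, so (1,2) = 0.
Row 3 must total -30; the given cells sum to -33, so (3,2) = 3.

-16 0 -9 2 -7 / -2 -11 5 -4 -18 / -13 3 -6 -15 1 / 6 -8 -17 -1 -10 / -5 -14 -3 -12 4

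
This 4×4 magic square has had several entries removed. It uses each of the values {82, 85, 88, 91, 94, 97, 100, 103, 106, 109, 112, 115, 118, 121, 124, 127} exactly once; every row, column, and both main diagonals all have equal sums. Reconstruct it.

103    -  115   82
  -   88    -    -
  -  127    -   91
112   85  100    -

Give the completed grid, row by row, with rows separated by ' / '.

103 118 115 82 / 109 88 97 124 / 94 127 106 91 / 112 85 100 121

The 16 entries sum to 1672, so each line sums to 1672/4 = 418.
Using row 1: 103 + 115 + 82 + ? → (1,2) = 418 − 300 = 118.
From row 4, 418 − (112 + 85 + 100) gives (4,4) = 121.
Column 4 needs 418; the known cells sum to 294, so (2,4) = 124.
Using main diagonal: 103 + 88 + 121 + ? → (3,3) = 418 − 312 = 106.
Anti-diagonal must total 418; the given cells sum to 321, so (2,3) = 97.
Using row 2: 88 + 97 + 124 + ? → (2,1) = 418 − 309 = 109.
The remaining cell in row 3 is (3,1) = 418 − 324 = 94.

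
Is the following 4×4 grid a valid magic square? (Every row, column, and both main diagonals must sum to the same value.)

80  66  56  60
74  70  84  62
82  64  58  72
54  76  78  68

No — row 1 sums to 262 but row 3 sums to 276.

Row 1: 80 + 66 + 56 + 60 = 262.
Row 2: 74 + 70 + 84 + 62 = 290.
Row 3: 82 + 64 + 58 + 72 = 276.
Row 4: 54 + 76 + 78 + 68 = 276.
Column 1: 80 + 74 + 82 + 54 = 290.
Column 2: 66 + 70 + 64 + 76 = 276.
Column 3: 56 + 84 + 58 + 78 = 276.
Column 4: 60 + 62 + 72 + 68 = 262.
Main diagonal: 80 + 70 + 58 + 68 = 276.
Anti-diagonal: 60 + 84 + 64 + 54 = 262.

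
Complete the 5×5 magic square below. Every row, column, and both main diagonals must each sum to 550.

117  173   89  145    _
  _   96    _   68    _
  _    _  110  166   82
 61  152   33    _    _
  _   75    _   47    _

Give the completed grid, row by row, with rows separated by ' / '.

From row 1, 550 − (117 + 173 + 89 + 145) gives (1,5) = 26.
Column 2 must total 550; the given cells sum to 496, so (3,2) = 54.
From column 4, 550 − (145 + 68 + 166 + 47) gives (4,4) = 124.
Main diagonal: 117 + 96 + 110 + 124 + ? = 550, so (5,5) = 103.
Anti-diagonal: 26 + 68 + 110 + 152 + ? = 550, so (5,1) = 194.
Row 3: 54 + 110 + 166 + 82 + ? = 550, so (3,1) = 138.
Row 4 must total 550; the given cells sum to 370, so (4,5) = 180.
Row 5 needs 550; the known cells sum to 419, so (5,3) = 131.
The remaining cell in column 1 is (2,1) = 550 − 510 = 40.
Using column 3: 89 + 110 + 33 + 131 + ? → (2,3) = 550 − 363 = 187.
Using column 5: 26 + 82 + 180 + 103 + ? → (2,5) = 550 − 391 = 159.

117 173 89 145 26 / 40 96 187 68 159 / 138 54 110 166 82 / 61 152 33 124 180 / 194 75 131 47 103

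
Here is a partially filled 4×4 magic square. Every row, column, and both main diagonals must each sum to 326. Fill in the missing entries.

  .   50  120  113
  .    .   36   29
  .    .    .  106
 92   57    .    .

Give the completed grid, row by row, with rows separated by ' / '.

43 50 120 113 / 127 134 36 29 / 64 85 71 106 / 92 57 99 78

The remaining cell in row 1 is (1,1) = 326 − 283 = 43.
Using column 4: 113 + 29 + 106 + ? → (4,4) = 326 − 248 = 78.
Anti-diagonal needs 326; the known cells sum to 241, so (3,2) = 85.
The remaining cell in row 4 is (4,3) = 326 − 227 = 99.
The remaining cell in column 2 is (2,2) = 326 − 192 = 134.
Column 3: 120 + 36 + 99 + ? = 326, so (3,3) = 71.
Using row 2: 134 + 36 + 29 + ? → (2,1) = 326 − 199 = 127.
From row 3, 326 − (85 + 71 + 106) gives (3,1) = 64.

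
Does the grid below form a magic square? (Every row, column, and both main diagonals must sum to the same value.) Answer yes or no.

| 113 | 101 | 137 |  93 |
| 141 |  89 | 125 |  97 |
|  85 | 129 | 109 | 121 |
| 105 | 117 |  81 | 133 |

Row 1: 113 + 101 + 137 + 93 = 444.
Row 2: 141 + 89 + 125 + 97 = 452.
Row 3: 85 + 129 + 109 + 121 = 444.
Row 4: 105 + 117 + 81 + 133 = 436.
Column 1: 113 + 141 + 85 + 105 = 444.
Column 2: 101 + 89 + 129 + 117 = 436.
Column 3: 137 + 125 + 109 + 81 = 452.
Column 4: 93 + 97 + 121 + 133 = 444.
Main diagonal: 113 + 89 + 109 + 133 = 444.
Anti-diagonal: 93 + 125 + 129 + 105 = 452.

No — column 2 sums to 436 but anti-diagonal sums to 452.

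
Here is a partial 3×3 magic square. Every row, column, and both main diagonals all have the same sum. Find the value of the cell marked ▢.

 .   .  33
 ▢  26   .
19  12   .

54

Anti-diagonal is complete and sums to 78; that is the magic constant.
Row 3 needs 78; the known cells sum to 31, so (3,3) = 47.
Column 2: 26 + 12 + ? = 78, so (1,2) = 40.
Column 3: 33 + 47 + ? = 78, so (2,3) = -2.
From main diagonal, 78 − (26 + 47) gives (1,1) = 5.
Using row 2: 26 + (-2) + ? → (2,1) = 78 − 24 = 54.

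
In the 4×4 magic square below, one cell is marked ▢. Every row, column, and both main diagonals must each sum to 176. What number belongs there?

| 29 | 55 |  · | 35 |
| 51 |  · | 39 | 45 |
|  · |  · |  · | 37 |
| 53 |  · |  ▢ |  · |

33

From row 1, 176 − (29 + 55 + 35) gives (1,3) = 57.
Row 2 needs 176; the known cells sum to 135, so (2,2) = 41.
Column 1 needs 176; the known cells sum to 133, so (3,1) = 43.
Column 4 needs 176; the known cells sum to 117, so (4,4) = 59.
From main diagonal, 176 − (29 + 41 + 59) gives (3,3) = 47.
Using anti-diagonal: 35 + 39 + 53 + ? → (3,2) = 176 − 127 = 49.
Column 2 needs 176; the known cells sum to 145, so (4,2) = 31.
From column 3, 176 − (57 + 39 + 47) gives (4,3) = 33.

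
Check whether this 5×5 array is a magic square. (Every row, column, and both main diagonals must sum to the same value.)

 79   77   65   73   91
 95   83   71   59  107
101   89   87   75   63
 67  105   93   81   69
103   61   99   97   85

Row 1: 79 + 77 + 65 + 73 + 91 = 385.
Row 2: 95 + 83 + 71 + 59 + 107 = 415.
Row 3: 101 + 89 + 87 + 75 + 63 = 415.
Row 4: 67 + 105 + 93 + 81 + 69 = 415.
Row 5: 103 + 61 + 99 + 97 + 85 = 445.
Column 1: 79 + 95 + 101 + 67 + 103 = 445.
Column 2: 77 + 83 + 89 + 105 + 61 = 415.
Column 3: 65 + 71 + 87 + 93 + 99 = 415.
Column 4: 73 + 59 + 75 + 81 + 97 = 385.
Column 5: 91 + 107 + 63 + 69 + 85 = 415.
Main diagonal: 79 + 83 + 87 + 81 + 85 = 415.
Anti-diagonal: 91 + 59 + 87 + 105 + 103 = 445.

No — row 4 sums to 415 but row 1 sums to 385.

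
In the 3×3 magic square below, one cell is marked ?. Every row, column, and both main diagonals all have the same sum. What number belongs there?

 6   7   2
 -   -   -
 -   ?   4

Row 1 is complete and sums to 15; that is the magic constant.
Column 3: 2 + 4 + ? = 15, so (2,3) = 9.
Main diagonal needs 15; the known cells sum to 10, so (2,2) = 5.
Anti-diagonal: 2 + 5 + ? = 15, so (3,1) = 8.
Row 2 must total 15; the given cells sum to 14, so (2,1) = 1.
The remaining cell in row 3 is (3,2) = 15 − 12 = 3.

3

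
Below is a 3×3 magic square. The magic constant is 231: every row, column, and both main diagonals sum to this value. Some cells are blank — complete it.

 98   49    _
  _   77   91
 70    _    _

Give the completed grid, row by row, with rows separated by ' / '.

Row 1 must total 231; the given cells sum to 147, so (1,3) = 84.
Row 2 must total 231; the given cells sum to 168, so (2,1) = 63.
Using column 2: 49 + 77 + ? → (3,2) = 231 − 126 = 105.
Column 3 needs 231; the known cells sum to 175, so (3,3) = 56.

98 49 84 / 63 77 91 / 70 105 56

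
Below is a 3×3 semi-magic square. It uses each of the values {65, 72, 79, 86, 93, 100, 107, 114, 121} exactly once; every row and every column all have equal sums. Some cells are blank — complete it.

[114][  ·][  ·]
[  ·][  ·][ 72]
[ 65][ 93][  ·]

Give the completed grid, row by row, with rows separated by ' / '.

The 9 entries sum to 837, so each line sums to 837/3 = 279.
From row 3, 279 − (65 + 93) gives (3,3) = 121.
Column 1: 114 + 65 + ? = 279, so (2,1) = 100.
Column 3: 72 + 121 + ? = 279, so (1,3) = 86.
Row 1: 114 + 86 + ? = 279, so (1,2) = 79.
From row 2, 279 − (100 + 72) gives (2,2) = 107.

114 79 86 / 100 107 72 / 65 93 121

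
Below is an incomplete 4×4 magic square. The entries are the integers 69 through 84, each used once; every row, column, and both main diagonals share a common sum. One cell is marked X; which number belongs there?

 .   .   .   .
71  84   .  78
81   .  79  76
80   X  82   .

75

The entries are 69 through 84, which sum to 1224, so each line sums to 1224/4 = 306.
The remaining cell in row 2 is (2,3) = 306 − 233 = 73.
Row 3 needs 306; the known cells sum to 236, so (3,2) = 70.
Using column 1: 71 + 81 + 80 + ? → (1,1) = 306 − 232 = 74.
Using column 3: 73 + 79 + 82 + ? → (1,3) = 306 − 234 = 72.
Using main diagonal: 74 + 84 + 79 + ? → (4,4) = 306 − 237 = 69.
Using anti-diagonal: 73 + 70 + 80 + ? → (1,4) = 306 − 223 = 83.
Row 1 needs 306; the known cells sum to 229, so (1,2) = 77.
Row 4: 80 + 82 + 69 + ? = 306, so (4,2) = 75.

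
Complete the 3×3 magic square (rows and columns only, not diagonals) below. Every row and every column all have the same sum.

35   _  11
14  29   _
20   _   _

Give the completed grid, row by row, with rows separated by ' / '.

Column 1 is already complete: 35 + 14 + 20 = 69, so that is the magic constant.
Row 1 must total 69; the given cells sum to 46, so (1,2) = 23.
Row 2: 14 + 29 + ? = 69, so (2,3) = 26.
Column 2 needs 69; the known cells sum to 52, so (3,2) = 17.
Column 3 needs 69; the known cells sum to 37, so (3,3) = 32.

35 23 11 / 14 29 26 / 20 17 32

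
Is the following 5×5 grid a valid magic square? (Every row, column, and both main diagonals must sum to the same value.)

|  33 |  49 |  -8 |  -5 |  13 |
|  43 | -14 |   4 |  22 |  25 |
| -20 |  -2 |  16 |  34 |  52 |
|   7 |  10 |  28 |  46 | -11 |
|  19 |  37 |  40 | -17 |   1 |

No — row 3 sums to 80 but column 1 sums to 82.

Row 1: 33 + 49 + (-8) + (-5) + 13 = 82.
Row 2: 43 + (-14) + 4 + 22 + 25 = 80.
Row 3: -20 + (-2) + 16 + 34 + 52 = 80.
Row 4: 7 + 10 + 28 + 46 + (-11) = 80.
Row 5: 19 + 37 + 40 + (-17) + 1 = 80.
Column 1: 33 + 43 + (-20) + 7 + 19 = 82.
Column 2: 49 + (-14) + (-2) + 10 + 37 = 80.
Column 3: -8 + 4 + 16 + 28 + 40 = 80.
Column 4: -5 + 22 + 34 + 46 + (-17) = 80.
Column 5: 13 + 25 + 52 + (-11) + 1 = 80.
Main diagonal: 33 + (-14) + 16 + 46 + 1 = 82.
Anti-diagonal: 13 + 22 + 16 + 10 + 19 = 80.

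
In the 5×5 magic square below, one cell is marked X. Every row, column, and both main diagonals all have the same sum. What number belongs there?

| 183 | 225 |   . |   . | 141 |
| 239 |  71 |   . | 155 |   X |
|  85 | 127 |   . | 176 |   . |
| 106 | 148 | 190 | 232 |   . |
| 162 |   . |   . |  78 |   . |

Column 1 is complete and sums to 775; that is the magic constant.
Row 4 must total 775; the given cells sum to 676, so (4,5) = 99.
Column 2: 225 + 71 + 127 + 148 + ? = 775, so (5,2) = 204.
From column 4, 775 − (155 + 176 + 232 + 78) gives (1,4) = 134.
The remaining cell in anti-diagonal is (3,3) = 775 − 606 = 169.
From row 1, 775 − (183 + 225 + 134 + 141) gives (1,3) = 92.
Row 3: 85 + 127 + 169 + 176 + ? = 775, so (3,5) = 218.
Main diagonal: 183 + 71 + 169 + 232 + ? = 775, so (5,5) = 120.
Row 5 must total 775; the given cells sum to 564, so (5,3) = 211.
Column 3 needs 775; the known cells sum to 662, so (2,3) = 113.
Column 5 must total 775; the given cells sum to 578, so (2,5) = 197.

197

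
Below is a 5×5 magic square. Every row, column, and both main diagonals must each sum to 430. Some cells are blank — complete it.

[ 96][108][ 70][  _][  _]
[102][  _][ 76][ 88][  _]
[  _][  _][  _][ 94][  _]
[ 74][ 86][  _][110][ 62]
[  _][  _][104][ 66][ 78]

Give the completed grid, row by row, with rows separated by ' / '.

96 108 70 72 84 / 102 64 76 88 100 / 68 80 82 94 106 / 74 86 98 110 62 / 90 92 104 66 78

Row 4 must total 430; the given cells sum to 332, so (4,3) = 98.
The remaining cell in column 3 is (3,3) = 430 − 348 = 82.
Column 4: 88 + 94 + 110 + 66 + ? = 430, so (1,4) = 72.
From main diagonal, 430 − (96 + 82 + 110 + 78) gives (2,2) = 64.
From row 1, 430 − (96 + 108 + 70 + 72) gives (1,5) = 84.
The remaining cell in row 2 is (2,5) = 430 − 330 = 100.
Using column 5: 84 + 100 + 62 + 78 + ? → (3,5) = 430 − 324 = 106.
From anti-diagonal, 430 − (84 + 88 + 82 + 86) gives (5,1) = 90.
Using row 5: 90 + 104 + 66 + 78 + ? → (5,2) = 430 − 338 = 92.
Column 1 needs 430; the known cells sum to 362, so (3,1) = 68.
Column 2 must total 430; the given cells sum to 350, so (3,2) = 80.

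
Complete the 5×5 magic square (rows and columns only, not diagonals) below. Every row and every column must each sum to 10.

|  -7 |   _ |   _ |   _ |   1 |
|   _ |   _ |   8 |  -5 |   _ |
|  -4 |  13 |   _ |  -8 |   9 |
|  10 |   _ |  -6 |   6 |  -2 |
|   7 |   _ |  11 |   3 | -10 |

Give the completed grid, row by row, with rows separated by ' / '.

-7 5 -3 14 1 / 4 -9 8 -5 12 / -4 13 0 -8 9 / 10 2 -6 6 -2 / 7 -1 11 3 -10

Row 3 needs 10; the known cells sum to 10, so (3,3) = 0.
Using row 4: 10 + (-6) + 6 + (-2) + ? → (4,2) = 10 − 8 = 2.
Row 5 must total 10; the given cells sum to 11, so (5,2) = -1.
Column 1: -7 + (-4) + 10 + 7 + ? = 10, so (2,1) = 4.
From column 3, 10 − (8 + 0 + (-6) + 11) gives (1,3) = -3.
Column 4 needs 10; the known cells sum to -4, so (1,4) = 14.
The remaining cell in column 5 is (2,5) = 10 − (-2) = 12.
Row 1: -7 + (-3) + 14 + 1 + ? = 10, so (1,2) = 5.
Using row 2: 4 + 8 + (-5) + 12 + ? → (2,2) = 10 − 19 = -9.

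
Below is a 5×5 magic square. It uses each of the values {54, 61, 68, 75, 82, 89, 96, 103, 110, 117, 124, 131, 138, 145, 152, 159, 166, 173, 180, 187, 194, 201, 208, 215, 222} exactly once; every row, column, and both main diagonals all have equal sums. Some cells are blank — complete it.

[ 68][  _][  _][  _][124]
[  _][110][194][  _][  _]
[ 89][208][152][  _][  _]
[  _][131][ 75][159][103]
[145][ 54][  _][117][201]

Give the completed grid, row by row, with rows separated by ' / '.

The 25 entries sum to 3450, so each line sums to 3450/5 = 690.
Row 4: 131 + 75 + 159 + 103 + ? = 690, so (4,1) = 222.
Row 5: 145 + 54 + 117 + 201 + ? = 690, so (5,3) = 173.
From column 1, 690 − (68 + 89 + 222 + 145) gives (2,1) = 166.
Using column 2: 110 + 208 + 131 + 54 + ? → (1,2) = 690 − 503 = 187.
Using column 3: 194 + 152 + 75 + 173 + ? → (1,3) = 690 − 594 = 96.
The remaining cell in anti-diagonal is (2,4) = 690 − 552 = 138.
Using row 1: 68 + 187 + 96 + 124 + ? → (1,4) = 690 − 475 = 215.
The remaining cell in row 2 is (2,5) = 690 − 608 = 82.
Column 4 must total 690; the given cells sum to 629, so (3,4) = 61.
Column 5 needs 690; the known cells sum to 510, so (3,5) = 180.

68 187 96 215 124 / 166 110 194 138 82 / 89 208 152 61 180 / 222 131 75 159 103 / 145 54 173 117 201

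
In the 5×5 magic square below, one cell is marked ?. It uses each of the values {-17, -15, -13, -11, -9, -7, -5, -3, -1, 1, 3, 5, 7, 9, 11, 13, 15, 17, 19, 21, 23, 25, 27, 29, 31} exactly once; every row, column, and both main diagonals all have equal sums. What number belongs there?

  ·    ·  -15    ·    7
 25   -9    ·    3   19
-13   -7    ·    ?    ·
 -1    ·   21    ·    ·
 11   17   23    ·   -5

The 25 entries sum to 175, so each line sums to 175/5 = 35.
From row 2, 35 − (25 + (-9) + 3 + 19) gives (2,3) = -3.
Row 5: 11 + 17 + 23 + (-5) + ? = 35, so (5,4) = -11.
Column 1 must total 35; the given cells sum to 22, so (1,1) = 13.
Column 3: -15 + (-3) + 21 + 23 + ? = 35, so (3,3) = 9.
Main diagonal needs 35; the known cells sum to 8, so (4,4) = 27.
Using anti-diagonal: 7 + 3 + 9 + 11 + ? → (4,2) = 35 − 30 = 5.
From row 4, 35 − (-1 + 5 + 21 + 27) gives (4,5) = -17.
Column 2 needs 35; the known cells sum to 6, so (1,2) = 29.
From column 5, 35 − (7 + 19 + (-17) + (-5)) gives (3,5) = 31.
Using row 1: 13 + 29 + (-15) + 7 + ? → (1,4) = 35 − 34 = 1.
Row 3 must total 35; the given cells sum to 20, so (3,4) = 15.

15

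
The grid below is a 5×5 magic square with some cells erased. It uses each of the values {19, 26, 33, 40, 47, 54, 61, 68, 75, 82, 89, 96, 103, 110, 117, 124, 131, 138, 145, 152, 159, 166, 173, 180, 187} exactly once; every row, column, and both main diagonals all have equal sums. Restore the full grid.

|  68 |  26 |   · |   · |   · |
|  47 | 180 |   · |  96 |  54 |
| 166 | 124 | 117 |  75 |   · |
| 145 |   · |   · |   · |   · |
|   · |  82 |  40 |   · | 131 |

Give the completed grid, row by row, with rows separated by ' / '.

68 26 159 152 110 / 47 180 138 96 54 / 166 124 117 75 33 / 145 103 61 19 187 / 89 82 40 173 131

The 25 entries sum to 2575, so each line sums to 2575/5 = 515.
Using row 2: 47 + 180 + 96 + 54 + ? → (2,3) = 515 − 377 = 138.
Row 3 needs 515; the known cells sum to 482, so (3,5) = 33.
The remaining cell in column 1 is (5,1) = 515 − 426 = 89.
Using column 2: 26 + 180 + 124 + 82 + ? → (4,2) = 515 − 412 = 103.
Main diagonal: 68 + 180 + 117 + 131 + ? = 515, so (4,4) = 19.
Using anti-diagonal: 96 + 117 + 103 + 89 + ? → (1,5) = 515 − 405 = 110.
The remaining cell in row 5 is (5,4) = 515 − 342 = 173.
Using column 4: 96 + 75 + 19 + 173 + ? → (1,4) = 515 − 363 = 152.
From column 5, 515 − (110 + 54 + 33 + 131) gives (4,5) = 187.
From row 1, 515 − (68 + 26 + 152 + 110) gives (1,3) = 159.
Using row 4: 145 + 103 + 19 + 187 + ? → (4,3) = 515 − 454 = 61.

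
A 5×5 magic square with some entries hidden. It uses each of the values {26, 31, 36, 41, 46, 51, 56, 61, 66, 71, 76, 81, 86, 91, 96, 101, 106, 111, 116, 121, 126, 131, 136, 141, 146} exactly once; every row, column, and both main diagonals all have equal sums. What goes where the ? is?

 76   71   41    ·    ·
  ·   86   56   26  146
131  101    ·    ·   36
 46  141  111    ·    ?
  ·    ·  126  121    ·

The 25 entries sum to 2150, so each line sums to 2150/5 = 430.
The remaining cell in row 2 is (2,1) = 430 − 314 = 116.
Using column 1: 76 + 116 + 131 + 46 + ? → (5,1) = 430 − 369 = 61.
The remaining cell in column 2 is (5,2) = 430 − 399 = 31.
The remaining cell in column 3 is (3,3) = 430 − 334 = 96.
The remaining cell in anti-diagonal is (1,5) = 430 − 324 = 106.
The remaining cell in row 1 is (1,4) = 430 − 294 = 136.
The remaining cell in row 3 is (3,4) = 430 − 364 = 66.
Row 5 must total 430; the given cells sum to 339, so (5,5) = 91.
Column 4 needs 430; the known cells sum to 349, so (4,4) = 81.
Using column 5: 106 + 146 + 36 + 91 + ? → (4,5) = 430 − 379 = 51.

51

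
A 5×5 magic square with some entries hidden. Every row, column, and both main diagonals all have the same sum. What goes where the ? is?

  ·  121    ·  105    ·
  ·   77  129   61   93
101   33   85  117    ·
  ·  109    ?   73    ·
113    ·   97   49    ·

41

Column 4 is complete and sums to 405; that is the magic constant.
The remaining cell in row 2 is (2,1) = 405 − 360 = 45.
The remaining cell in row 3 is (3,5) = 405 − 336 = 69.
Column 2: 121 + 77 + 33 + 109 + ? = 405, so (5,2) = 65.
Using anti-diagonal: 61 + 85 + 109 + 113 + ? → (1,5) = 405 − 368 = 37.
From row 5, 405 − (113 + 65 + 97 + 49) gives (5,5) = 81.
From column 5, 405 − (37 + 93 + 69 + 81) gives (4,5) = 125.
Using main diagonal: 77 + 85 + 73 + 81 + ? → (1,1) = 405 − 316 = 89.
Row 1 must total 405; the given cells sum to 352, so (1,3) = 53.
The remaining cell in column 1 is (4,1) = 405 − 348 = 57.
Column 3 needs 405; the known cells sum to 364, so (4,3) = 41.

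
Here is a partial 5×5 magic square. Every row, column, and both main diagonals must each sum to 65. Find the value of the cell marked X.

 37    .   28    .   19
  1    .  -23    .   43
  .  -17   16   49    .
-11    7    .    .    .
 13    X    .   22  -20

46

Using column 1: 37 + 1 + (-11) + 13 + ? → (3,1) = 65 − 40 = 25.
Anti-diagonal needs 65; the known cells sum to 55, so (2,4) = 10.
The remaining cell in row 2 is (2,2) = 65 − 31 = 34.
Using row 3: 25 + (-17) + 16 + 49 + ? → (3,5) = 65 − 73 = -8.
Column 5: 19 + 43 + (-8) + (-20) + ? = 65, so (4,5) = 31.
Main diagonal: 37 + 34 + 16 + (-20) + ? = 65, so (4,4) = -2.
The remaining cell in row 4 is (4,3) = 65 − 25 = 40.
Column 3 must total 65; the given cells sum to 61, so (5,3) = 4.
From column 4, 65 − (10 + 49 + (-2) + 22) gives (1,4) = -14.
From row 1, 65 − (37 + 28 + (-14) + 19) gives (1,2) = -5.
Row 5: 13 + 4 + 22 + (-20) + ? = 65, so (5,2) = 46.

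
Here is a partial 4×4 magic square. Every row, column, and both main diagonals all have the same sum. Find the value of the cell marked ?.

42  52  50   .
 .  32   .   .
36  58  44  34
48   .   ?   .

Row 3 is complete and sums to 172; that is the magic constant.
Row 1: 42 + 52 + 50 + ? = 172, so (1,4) = 28.
Column 1 needs 172; the known cells sum to 126, so (2,1) = 46.
Column 2 needs 172; the known cells sum to 142, so (4,2) = 30.
From main diagonal, 172 − (42 + 32 + 44) gives (4,4) = 54.
Anti-diagonal must total 172; the given cells sum to 134, so (2,3) = 38.
Row 2: 46 + 32 + 38 + ? = 172, so (2,4) = 56.
Row 4 must total 172; the given cells sum to 132, so (4,3) = 40.

40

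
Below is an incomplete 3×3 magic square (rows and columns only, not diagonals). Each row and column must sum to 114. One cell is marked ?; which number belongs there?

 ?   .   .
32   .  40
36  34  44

From row 2, 114 − (32 + 40) gives (2,2) = 42.
Using column 1: 32 + 36 + ? → (1,1) = 114 − 68 = 46.

46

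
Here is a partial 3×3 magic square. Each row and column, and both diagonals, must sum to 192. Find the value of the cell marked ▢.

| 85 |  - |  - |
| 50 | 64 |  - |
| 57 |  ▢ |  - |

Row 2: 50 + 64 + ? = 192, so (2,3) = 78.
From main diagonal, 192 − (85 + 64) gives (3,3) = 43.
Using anti-diagonal: 64 + 57 + ? → (1,3) = 192 − 121 = 71.
Row 1 must total 192; the given cells sum to 156, so (1,2) = 36.
Using row 3: 57 + 43 + ? → (3,2) = 192 − 100 = 92.

92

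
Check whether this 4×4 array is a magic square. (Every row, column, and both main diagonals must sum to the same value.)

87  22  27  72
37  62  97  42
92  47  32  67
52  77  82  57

No — main diagonal sums to 238 but column 2 sums to 208.

Row 1: 87 + 22 + 27 + 72 = 208.
Row 2: 37 + 62 + 97 + 42 = 238.
Row 3: 92 + 47 + 32 + 67 = 238.
Row 4: 52 + 77 + 82 + 57 = 268.
Column 1: 87 + 37 + 92 + 52 = 268.
Column 2: 22 + 62 + 47 + 77 = 208.
Column 3: 27 + 97 + 32 + 82 = 238.
Column 4: 72 + 42 + 67 + 57 = 238.
Main diagonal: 87 + 62 + 32 + 57 = 238.
Anti-diagonal: 72 + 97 + 47 + 52 = 268.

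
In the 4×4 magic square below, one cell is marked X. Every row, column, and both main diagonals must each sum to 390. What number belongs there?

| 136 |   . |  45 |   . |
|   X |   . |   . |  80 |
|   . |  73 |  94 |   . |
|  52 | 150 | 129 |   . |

Row 4 needs 390; the known cells sum to 331, so (4,4) = 59.
Column 3 needs 390; the known cells sum to 268, so (2,3) = 122.
From main diagonal, 390 − (136 + 94 + 59) gives (2,2) = 101.
Anti-diagonal needs 390; the known cells sum to 247, so (1,4) = 143.
Using row 1: 136 + 45 + 143 + ? → (1,2) = 390 − 324 = 66.
The remaining cell in row 2 is (2,1) = 390 − 303 = 87.

87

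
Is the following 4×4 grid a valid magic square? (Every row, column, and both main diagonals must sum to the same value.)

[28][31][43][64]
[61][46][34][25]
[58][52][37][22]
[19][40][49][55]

Row 1: 28 + 31 + 43 + 64 = 166.
Row 2: 61 + 46 + 34 + 25 = 166.
Row 3: 58 + 52 + 37 + 22 = 169.
Row 4: 19 + 40 + 49 + 55 = 163.
Column 1: 28 + 61 + 58 + 19 = 166.
Column 2: 31 + 46 + 52 + 40 = 169.
Column 3: 43 + 34 + 37 + 49 = 163.
Column 4: 64 + 25 + 22 + 55 = 166.
Main diagonal: 28 + 46 + 37 + 55 = 166.
Anti-diagonal: 64 + 34 + 52 + 19 = 169.

No — column 2 sums to 169 but row 1 sums to 166.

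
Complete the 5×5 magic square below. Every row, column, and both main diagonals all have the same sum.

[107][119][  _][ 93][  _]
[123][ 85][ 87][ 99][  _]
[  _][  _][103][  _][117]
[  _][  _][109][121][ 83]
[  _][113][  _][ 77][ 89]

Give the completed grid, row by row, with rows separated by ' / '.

Main diagonal is already complete: 107 + 85 + 103 + 121 + 89 = 505, so that is the magic constant.
The remaining cell in row 2 is (2,5) = 505 − 394 = 111.
From column 4, 505 − (93 + 99 + 121 + 77) gives (3,4) = 115.
The remaining cell in column 5 is (1,5) = 505 − 400 = 105.
Row 1 must total 505; the given cells sum to 424, so (1,3) = 81.
Column 3 must total 505; the given cells sum to 380, so (5,3) = 125.
Row 5 needs 505; the known cells sum to 404, so (5,1) = 101.
The remaining cell in anti-diagonal is (4,2) = 505 − 408 = 97.
The remaining cell in row 4 is (4,1) = 505 − 410 = 95.
Using column 1: 107 + 123 + 95 + 101 + ? → (3,1) = 505 − 426 = 79.
Column 2 needs 505; the known cells sum to 414, so (3,2) = 91.

107 119 81 93 105 / 123 85 87 99 111 / 79 91 103 115 117 / 95 97 109 121 83 / 101 113 125 77 89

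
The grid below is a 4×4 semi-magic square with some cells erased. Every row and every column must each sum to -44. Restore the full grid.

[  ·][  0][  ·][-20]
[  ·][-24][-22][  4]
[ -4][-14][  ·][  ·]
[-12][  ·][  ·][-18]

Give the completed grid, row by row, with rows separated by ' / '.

Row 2 must total -44; the given cells sum to -42, so (2,1) = -2.
Using column 1: -2 + (-4) + (-12) + ? → (1,1) = -44 − (-18) = -26.
Column 2: 0 + (-24) + (-14) + ? = -44, so (4,2) = -6.
From column 4, -44 − (-20 + 4 + (-18)) gives (3,4) = -10.
From row 1, -44 − (-26 + 0 + (-20)) gives (1,3) = 2.
The remaining cell in row 3 is (3,3) = -44 − (-28) = -16.
Row 4 needs -44; the known cells sum to -36, so (4,3) = -8.

-26 0 2 -20 / -2 -24 -22 4 / -4 -14 -16 -10 / -12 -6 -8 -18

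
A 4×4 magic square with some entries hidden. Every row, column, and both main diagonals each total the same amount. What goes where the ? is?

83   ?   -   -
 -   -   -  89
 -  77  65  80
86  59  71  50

62

Row 4 is complete and sums to 266; that is the magic constant.
The remaining cell in row 3 is (3,1) = 266 − 222 = 44.
Using column 1: 83 + 44 + 86 + ? → (2,1) = 266 − 213 = 53.
Column 4: 89 + 80 + 50 + ? = 266, so (1,4) = 47.
From main diagonal, 266 − (83 + 65 + 50) gives (2,2) = 68.
Anti-diagonal: 47 + 77 + 86 + ? = 266, so (2,3) = 56.
Using column 2: 68 + 77 + 59 + ? → (1,2) = 266 − 204 = 62.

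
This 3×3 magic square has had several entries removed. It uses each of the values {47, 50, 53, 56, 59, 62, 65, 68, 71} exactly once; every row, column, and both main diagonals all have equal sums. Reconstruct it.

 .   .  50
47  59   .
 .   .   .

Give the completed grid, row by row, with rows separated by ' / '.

62 65 50 / 47 59 71 / 68 53 56

The 9 entries sum to 531, so each line sums to 531/3 = 177.
From row 2, 177 − (47 + 59) gives (2,3) = 71.
From column 3, 177 − (50 + 71) gives (3,3) = 56.
The remaining cell in main diagonal is (1,1) = 177 − 115 = 62.
From anti-diagonal, 177 − (50 + 59) gives (3,1) = 68.
The remaining cell in row 1 is (1,2) = 177 − 112 = 65.
From row 3, 177 − (68 + 56) gives (3,2) = 53.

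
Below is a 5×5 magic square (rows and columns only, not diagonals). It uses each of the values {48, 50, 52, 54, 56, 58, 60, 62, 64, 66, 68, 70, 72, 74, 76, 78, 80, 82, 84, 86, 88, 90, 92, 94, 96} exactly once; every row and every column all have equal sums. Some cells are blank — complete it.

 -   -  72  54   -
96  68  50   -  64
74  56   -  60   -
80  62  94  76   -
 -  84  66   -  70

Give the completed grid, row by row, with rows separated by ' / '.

58 90 72 54 86 / 96 68 50 82 64 / 74 56 78 60 92 / 80 62 94 76 48 / 52 84 66 88 70

The 25 entries sum to 1800, so each line sums to 1800/5 = 360.
Using row 2: 96 + 68 + 50 + 64 + ? → (2,4) = 360 − 278 = 82.
From row 4, 360 − (80 + 62 + 94 + 76) gives (4,5) = 48.
Column 2 needs 360; the known cells sum to 270, so (1,2) = 90.
From column 3, 360 − (72 + 50 + 94 + 66) gives (3,3) = 78.
Column 4: 54 + 82 + 60 + 76 + ? = 360, so (5,4) = 88.
The remaining cell in row 3 is (3,5) = 360 − 268 = 92.
Row 5 needs 360; the known cells sum to 308, so (5,1) = 52.
Column 1: 96 + 74 + 80 + 52 + ? = 360, so (1,1) = 58.
The remaining cell in column 5 is (1,5) = 360 − 274 = 86.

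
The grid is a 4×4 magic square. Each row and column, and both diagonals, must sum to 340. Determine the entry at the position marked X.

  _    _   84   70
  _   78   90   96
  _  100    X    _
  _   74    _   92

Using row 2: 78 + 90 + 96 + ? → (2,1) = 340 − 264 = 76.
Using column 2: 78 + 100 + 74 + ? → (1,2) = 340 − 252 = 88.
From column 4, 340 − (70 + 96 + 92) gives (3,4) = 82.
From anti-diagonal, 340 − (70 + 90 + 100) gives (4,1) = 80.
Row 1 needs 340; the known cells sum to 242, so (1,1) = 98.
The remaining cell in row 4 is (4,3) = 340 − 246 = 94.
The remaining cell in column 1 is (3,1) = 340 − 254 = 86.
Using column 3: 84 + 90 + 94 + ? → (3,3) = 340 − 268 = 72.

72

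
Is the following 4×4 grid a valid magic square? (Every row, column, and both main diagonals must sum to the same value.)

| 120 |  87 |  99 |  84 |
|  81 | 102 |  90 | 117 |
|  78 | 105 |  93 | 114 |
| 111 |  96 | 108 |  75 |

Row 1: 120 + 87 + 99 + 84 = 390.
Row 2: 81 + 102 + 90 + 117 = 390.
Row 3: 78 + 105 + 93 + 114 = 390.
Row 4: 111 + 96 + 108 + 75 = 390.
Column 1: 120 + 81 + 78 + 111 = 390.
Column 2: 87 + 102 + 105 + 96 = 390.
Column 3: 99 + 90 + 93 + 108 = 390.
Column 4: 84 + 117 + 114 + 75 = 390.
Main diagonal: 120 + 102 + 93 + 75 = 390.
Anti-diagonal: 84 + 90 + 105 + 111 = 390.
All lines sum to 390.

Yes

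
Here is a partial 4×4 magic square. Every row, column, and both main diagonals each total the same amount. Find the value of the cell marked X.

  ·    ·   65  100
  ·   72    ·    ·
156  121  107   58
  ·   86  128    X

149

Row 3 is complete and sums to 442; that is the magic constant.
Column 2 needs 442; the known cells sum to 279, so (1,2) = 163.
From column 3, 442 − (65 + 107 + 128) gives (2,3) = 142.
Anti-diagonal: 100 + 142 + 121 + ? = 442, so (4,1) = 79.
Row 1 needs 442; the known cells sum to 328, so (1,1) = 114.
Row 4 must total 442; the given cells sum to 293, so (4,4) = 149.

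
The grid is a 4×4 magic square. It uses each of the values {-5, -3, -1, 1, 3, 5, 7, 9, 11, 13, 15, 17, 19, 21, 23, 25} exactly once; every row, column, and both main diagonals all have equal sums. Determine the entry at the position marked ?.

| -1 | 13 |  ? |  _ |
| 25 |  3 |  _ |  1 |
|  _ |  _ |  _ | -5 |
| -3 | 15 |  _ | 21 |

The 16 entries sum to 160, so each line sums to 160/4 = 40.
From row 2, 40 − (25 + 3 + 1) gives (2,3) = 11.
Using row 4: -3 + 15 + 21 + ? → (4,3) = 40 − 33 = 7.
Column 1: -1 + 25 + (-3) + ? = 40, so (3,1) = 19.
Column 2 must total 40; the given cells sum to 31, so (3,2) = 9.
Column 4 needs 40; the known cells sum to 17, so (1,4) = 23.
Main diagonal: -1 + 3 + 21 + ? = 40, so (3,3) = 17.
Row 1: -1 + 13 + 23 + ? = 40, so (1,3) = 5.

5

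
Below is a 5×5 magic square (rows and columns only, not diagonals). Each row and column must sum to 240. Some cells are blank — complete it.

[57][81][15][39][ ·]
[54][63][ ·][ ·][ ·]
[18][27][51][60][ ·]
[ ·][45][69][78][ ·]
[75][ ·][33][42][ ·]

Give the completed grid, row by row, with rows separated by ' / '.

Row 1 needs 240; the known cells sum to 192, so (1,5) = 48.
From row 3, 240 − (18 + 27 + 51 + 60) gives (3,5) = 84.
Column 1: 57 + 54 + 18 + 75 + ? = 240, so (4,1) = 36.
Using column 2: 81 + 63 + 27 + 45 + ? → (5,2) = 240 − 216 = 24.
Column 3 must total 240; the given cells sum to 168, so (2,3) = 72.
The remaining cell in column 4 is (2,4) = 240 − 219 = 21.
Using row 2: 54 + 63 + 72 + 21 + ? → (2,5) = 240 − 210 = 30.
Using row 4: 36 + 45 + 69 + 78 + ? → (4,5) = 240 − 228 = 12.
Using row 5: 75 + 24 + 33 + 42 + ? → (5,5) = 240 − 174 = 66.

57 81 15 39 48 / 54 63 72 21 30 / 18 27 51 60 84 / 36 45 69 78 12 / 75 24 33 42 66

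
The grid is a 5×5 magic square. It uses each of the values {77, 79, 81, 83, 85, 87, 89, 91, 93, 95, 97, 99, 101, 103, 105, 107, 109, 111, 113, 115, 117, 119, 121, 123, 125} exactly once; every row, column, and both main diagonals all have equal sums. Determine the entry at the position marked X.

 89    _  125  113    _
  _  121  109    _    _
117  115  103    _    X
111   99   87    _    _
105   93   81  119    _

79

The 25 entries sum to 2525, so each line sums to 2525/5 = 505.
The remaining cell in row 5 is (5,5) = 505 − 398 = 107.
Using column 1: 89 + 117 + 111 + 105 + ? → (2,1) = 505 − 422 = 83.
The remaining cell in column 2 is (1,2) = 505 − 428 = 77.
Main diagonal: 89 + 121 + 103 + 107 + ? = 505, so (4,4) = 85.
Row 1 needs 505; the known cells sum to 404, so (1,5) = 101.
Using row 4: 111 + 99 + 87 + 85 + ? → (4,5) = 505 − 382 = 123.
Anti-diagonal: 101 + 103 + 99 + 105 + ? = 505, so (2,4) = 97.
The remaining cell in row 2 is (2,5) = 505 − 410 = 95.
The remaining cell in column 4 is (3,4) = 505 − 414 = 91.
Using column 5: 101 + 95 + 123 + 107 + ? → (3,5) = 505 − 426 = 79.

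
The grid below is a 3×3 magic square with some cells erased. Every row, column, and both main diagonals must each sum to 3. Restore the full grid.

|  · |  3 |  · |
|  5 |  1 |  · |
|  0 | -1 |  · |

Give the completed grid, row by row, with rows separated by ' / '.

Row 2 needs 3; the known cells sum to 6, so (2,3) = -3.
Row 3 needs 3; the known cells sum to -1, so (3,3) = 4.
Column 1 must total 3; the given cells sum to 5, so (1,1) = -2.
Column 3 must total 3; the given cells sum to 1, so (1,3) = 2.

-2 3 2 / 5 1 -3 / 0 -1 4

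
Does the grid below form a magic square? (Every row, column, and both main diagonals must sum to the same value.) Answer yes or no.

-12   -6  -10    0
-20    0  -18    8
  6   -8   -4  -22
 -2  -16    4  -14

Row 1: -12 + (-6) + (-10) + 0 = -28.
Row 2: -20 + 0 + (-18) + 8 = -30.
Row 3: 6 + (-8) + (-4) + (-22) = -28.
Row 4: -2 + (-16) + 4 + (-14) = -28.
Column 1: -12 + (-20) + 6 + (-2) = -28.
Column 2: -6 + 0 + (-8) + (-16) = -30.
Column 3: -10 + (-18) + (-4) + 4 = -28.
Column 4: 0 + 8 + (-22) + (-14) = -28.
Main diagonal: -12 + 0 + (-4) + (-14) = -30.
Anti-diagonal: 0 + (-18) + (-8) + (-2) = -28.

No — column 2 sums to -30 but column 1 sums to -28.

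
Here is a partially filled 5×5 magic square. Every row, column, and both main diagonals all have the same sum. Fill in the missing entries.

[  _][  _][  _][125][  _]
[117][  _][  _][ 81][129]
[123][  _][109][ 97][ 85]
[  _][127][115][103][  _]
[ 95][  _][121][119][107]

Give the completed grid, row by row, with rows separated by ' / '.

101 99 87 125 113 / 117 105 93 81 129 / 123 111 109 97 85 / 89 127 115 103 91 / 95 83 121 119 107

Column 4 is already complete: 125 + 81 + 97 + 103 + 119 = 525, so that is the magic constant.
Row 3 needs 525; the known cells sum to 414, so (3,2) = 111.
Row 5 needs 525; the known cells sum to 442, so (5,2) = 83.
Anti-diagonal: 81 + 109 + 127 + 95 + ? = 525, so (1,5) = 113.
Column 5: 113 + 129 + 85 + 107 + ? = 525, so (4,5) = 91.
Row 4 needs 525; the known cells sum to 436, so (4,1) = 89.
The remaining cell in column 1 is (1,1) = 525 − 424 = 101.
Main diagonal: 101 + 109 + 103 + 107 + ? = 525, so (2,2) = 105.
Row 2 must total 525; the given cells sum to 432, so (2,3) = 93.
Using column 2: 105 + 111 + 127 + 83 + ? → (1,2) = 525 − 426 = 99.
Column 3: 93 + 109 + 115 + 121 + ? = 525, so (1,3) = 87.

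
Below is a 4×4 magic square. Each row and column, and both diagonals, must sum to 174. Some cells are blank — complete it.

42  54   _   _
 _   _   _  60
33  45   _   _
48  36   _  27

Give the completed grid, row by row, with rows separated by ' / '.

The remaining cell in row 4 is (4,3) = 174 − 111 = 63.
The remaining cell in column 1 is (2,1) = 174 − 123 = 51.
Column 2: 54 + 45 + 36 + ? = 174, so (2,2) = 39.
The remaining cell in main diagonal is (3,3) = 174 − 108 = 66.
From row 2, 174 − (51 + 39 + 60) gives (2,3) = 24.
Using row 3: 33 + 45 + 66 + ? → (3,4) = 174 − 144 = 30.
Using column 3: 24 + 66 + 63 + ? → (1,3) = 174 − 153 = 21.
Column 4: 60 + 30 + 27 + ? = 174, so (1,4) = 57.

42 54 21 57 / 51 39 24 60 / 33 45 66 30 / 48 36 63 27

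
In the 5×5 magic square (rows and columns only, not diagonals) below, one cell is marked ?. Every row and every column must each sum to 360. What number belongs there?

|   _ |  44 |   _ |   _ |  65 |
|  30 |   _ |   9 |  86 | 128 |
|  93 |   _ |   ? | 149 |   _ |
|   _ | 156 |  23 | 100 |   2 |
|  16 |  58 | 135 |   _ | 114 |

72

Row 2 needs 360; the known cells sum to 253, so (2,2) = 107.
Using row 4: 156 + 23 + 100 + 2 + ? → (4,1) = 360 − 281 = 79.
Row 5: 16 + 58 + 135 + 114 + ? = 360, so (5,4) = 37.
Column 1 needs 360; the known cells sum to 218, so (1,1) = 142.
Column 2 must total 360; the given cells sum to 365, so (3,2) = -5.
Column 4: 86 + 149 + 100 + 37 + ? = 360, so (1,4) = -12.
Column 5 needs 360; the known cells sum to 309, so (3,5) = 51.
From row 1, 360 − (142 + 44 + (-12) + 65) gives (1,3) = 121.
From row 3, 360 − (93 + (-5) + 149 + 51) gives (3,3) = 72.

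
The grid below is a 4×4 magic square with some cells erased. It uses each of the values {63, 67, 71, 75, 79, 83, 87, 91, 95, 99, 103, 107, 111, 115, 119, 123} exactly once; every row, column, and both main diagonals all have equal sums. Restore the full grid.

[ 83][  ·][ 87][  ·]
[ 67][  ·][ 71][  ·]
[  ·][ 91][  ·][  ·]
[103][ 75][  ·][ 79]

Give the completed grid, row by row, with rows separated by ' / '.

The 16 entries sum to 1488, so each line sums to 1488/4 = 372.
Row 4 must total 372; the given cells sum to 257, so (4,3) = 115.
The remaining cell in column 1 is (3,1) = 372 − 253 = 119.
Column 3 must total 372; the given cells sum to 273, so (3,3) = 99.
Main diagonal: 83 + 99 + 79 + ? = 372, so (2,2) = 111.
Anti-diagonal needs 372; the known cells sum to 265, so (1,4) = 107.
Row 1 needs 372; the known cells sum to 277, so (1,2) = 95.
Using row 2: 67 + 111 + 71 + ? → (2,4) = 372 − 249 = 123.
Row 3: 119 + 91 + 99 + ? = 372, so (3,4) = 63.

83 95 87 107 / 67 111 71 123 / 119 91 99 63 / 103 75 115 79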